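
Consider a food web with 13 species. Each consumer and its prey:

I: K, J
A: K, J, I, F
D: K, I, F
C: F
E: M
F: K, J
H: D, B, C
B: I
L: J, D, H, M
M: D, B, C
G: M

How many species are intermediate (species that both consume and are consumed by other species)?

Intermediate species (has both prey and predators): I, F, D, B, C, H, M.
Count: 7.

7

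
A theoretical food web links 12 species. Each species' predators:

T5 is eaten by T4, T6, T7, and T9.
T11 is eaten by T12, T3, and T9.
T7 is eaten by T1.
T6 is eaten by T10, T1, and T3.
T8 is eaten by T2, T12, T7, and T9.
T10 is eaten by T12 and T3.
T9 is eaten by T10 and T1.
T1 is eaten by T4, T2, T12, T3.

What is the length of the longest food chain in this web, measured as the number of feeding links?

One longest chain: T5 → T6 → T1 → T4.
It has 4 species and 3 links.

3 links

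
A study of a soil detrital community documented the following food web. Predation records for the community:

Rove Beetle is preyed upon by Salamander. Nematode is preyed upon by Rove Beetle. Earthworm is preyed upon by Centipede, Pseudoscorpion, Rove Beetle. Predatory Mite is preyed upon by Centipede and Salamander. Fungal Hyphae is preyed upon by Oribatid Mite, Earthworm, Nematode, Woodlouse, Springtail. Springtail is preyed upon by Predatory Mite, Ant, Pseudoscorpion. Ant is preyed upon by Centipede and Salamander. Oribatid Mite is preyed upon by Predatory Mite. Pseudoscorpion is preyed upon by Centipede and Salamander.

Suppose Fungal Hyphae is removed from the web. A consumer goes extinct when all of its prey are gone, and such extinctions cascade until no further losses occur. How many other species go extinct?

11

Remove Fungal Hyphae.
Round 1: Earthworm (all prey gone), Oribatid Mite (all prey gone), Springtail (all prey gone), Woodlouse (all prey gone), Nematode (all prey gone) → extinct.
Round 2: Pseudoscorpion (all prey gone), Predatory Mite (all prey gone), Ant (all prey gone), Rove Beetle (all prey gone) → extinct.
Round 3: Centipede (all prey gone), Salamander (all prey gone) → extinct.
No further losses. Total secondary extinctions: 11.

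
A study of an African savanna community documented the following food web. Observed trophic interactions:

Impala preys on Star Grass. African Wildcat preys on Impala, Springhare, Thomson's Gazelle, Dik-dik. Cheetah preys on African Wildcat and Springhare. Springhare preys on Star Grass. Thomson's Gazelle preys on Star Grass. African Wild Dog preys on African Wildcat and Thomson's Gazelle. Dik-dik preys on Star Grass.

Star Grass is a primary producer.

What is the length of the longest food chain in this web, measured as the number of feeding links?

One longest chain: Star Grass → Springhare → African Wildcat → African Wild Dog.
It has 4 species and 3 links.

3 links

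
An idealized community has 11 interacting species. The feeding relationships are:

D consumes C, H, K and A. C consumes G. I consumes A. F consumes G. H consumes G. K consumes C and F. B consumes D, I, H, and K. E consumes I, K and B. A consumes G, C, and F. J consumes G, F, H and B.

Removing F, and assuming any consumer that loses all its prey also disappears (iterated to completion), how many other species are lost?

0

Remove F.
Every predator of it retains at least one other prey: A still has G, C; K still has C; J still has G, H, B.
No consumer loses all prey, so no secondary extinctions occur.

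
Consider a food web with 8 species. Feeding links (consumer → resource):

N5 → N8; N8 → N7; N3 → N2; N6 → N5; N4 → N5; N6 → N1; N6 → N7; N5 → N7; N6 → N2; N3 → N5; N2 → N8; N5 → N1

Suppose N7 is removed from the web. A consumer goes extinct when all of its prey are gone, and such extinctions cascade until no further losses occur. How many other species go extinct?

Remove N7.
Round 1: N8 (all prey gone) → extinct.
Round 2: N2 (all prey gone) → extinct.
No further losses. Total secondary extinctions: 2.

2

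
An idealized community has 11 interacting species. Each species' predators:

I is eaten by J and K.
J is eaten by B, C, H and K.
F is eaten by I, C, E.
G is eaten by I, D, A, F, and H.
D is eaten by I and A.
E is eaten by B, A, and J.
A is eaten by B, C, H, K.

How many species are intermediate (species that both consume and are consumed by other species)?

6

Intermediate species (has both prey and predators): F, D, I, E, J, A.
Count: 6.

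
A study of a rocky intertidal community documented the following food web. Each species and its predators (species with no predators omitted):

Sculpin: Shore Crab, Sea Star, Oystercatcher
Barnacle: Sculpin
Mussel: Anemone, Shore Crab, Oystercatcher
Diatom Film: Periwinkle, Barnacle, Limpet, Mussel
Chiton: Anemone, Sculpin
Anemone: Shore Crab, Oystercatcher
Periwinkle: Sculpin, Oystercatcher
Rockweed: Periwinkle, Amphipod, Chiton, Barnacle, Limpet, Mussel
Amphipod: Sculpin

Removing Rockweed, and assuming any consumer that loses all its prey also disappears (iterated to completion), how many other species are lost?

2

Remove Rockweed.
Round 1: Amphipod (all prey gone), Chiton (all prey gone) → extinct.
No further losses. Total secondary extinctions: 2.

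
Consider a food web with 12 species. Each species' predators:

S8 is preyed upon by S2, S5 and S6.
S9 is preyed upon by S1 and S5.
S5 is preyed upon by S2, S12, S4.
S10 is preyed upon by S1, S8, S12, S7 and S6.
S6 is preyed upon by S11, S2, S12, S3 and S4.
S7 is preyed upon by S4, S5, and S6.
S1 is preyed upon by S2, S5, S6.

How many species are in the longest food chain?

One longest chain: S10 → S8 → S5 → S4.
It has 4 species and 3 links.

4 species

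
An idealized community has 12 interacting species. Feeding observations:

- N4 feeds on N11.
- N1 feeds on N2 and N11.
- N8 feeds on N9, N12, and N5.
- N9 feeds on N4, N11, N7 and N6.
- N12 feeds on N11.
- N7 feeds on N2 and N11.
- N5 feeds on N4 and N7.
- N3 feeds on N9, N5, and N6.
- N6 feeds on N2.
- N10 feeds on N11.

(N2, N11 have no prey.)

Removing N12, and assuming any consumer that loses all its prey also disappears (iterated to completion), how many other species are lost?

0

Remove N12.
Every predator of it retains at least one other prey: N8 still has N9, N5.
No consumer loses all prey, so no secondary extinctions occur.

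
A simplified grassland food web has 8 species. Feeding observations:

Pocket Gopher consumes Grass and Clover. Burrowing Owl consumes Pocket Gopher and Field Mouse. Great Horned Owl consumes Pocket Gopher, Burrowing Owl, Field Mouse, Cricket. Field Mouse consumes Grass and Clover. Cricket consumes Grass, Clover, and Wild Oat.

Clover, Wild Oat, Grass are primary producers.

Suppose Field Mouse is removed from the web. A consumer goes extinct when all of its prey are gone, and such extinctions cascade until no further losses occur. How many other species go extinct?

0

Remove Field Mouse.
Every predator of it retains at least one other prey: Burrowing Owl still has Pocket Gopher; Great Horned Owl still has Cricket, Pocket Gopher, Burrowing Owl.
No consumer loses all prey, so no secondary extinctions occur.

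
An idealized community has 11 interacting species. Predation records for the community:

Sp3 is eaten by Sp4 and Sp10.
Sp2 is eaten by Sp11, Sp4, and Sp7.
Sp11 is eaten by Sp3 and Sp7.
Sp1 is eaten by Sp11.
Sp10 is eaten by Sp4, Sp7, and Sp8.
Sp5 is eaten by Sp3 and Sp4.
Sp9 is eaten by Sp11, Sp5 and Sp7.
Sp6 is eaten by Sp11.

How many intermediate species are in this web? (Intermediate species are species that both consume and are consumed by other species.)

Intermediate species (has both prey and predators): Sp11, Sp5, Sp3, Sp10.
Count: 4.

4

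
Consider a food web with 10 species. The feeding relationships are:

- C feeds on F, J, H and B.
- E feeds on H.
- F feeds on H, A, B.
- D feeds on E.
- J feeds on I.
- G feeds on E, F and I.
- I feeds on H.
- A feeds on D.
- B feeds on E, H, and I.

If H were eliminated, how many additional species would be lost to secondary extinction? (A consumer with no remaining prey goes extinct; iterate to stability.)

Remove H.
Round 1: E (all prey gone), I (all prey gone) → extinct.
Round 2: B (all prey gone), D (all prey gone), J (all prey gone) → extinct.
Round 3: A (all prey gone) → extinct.
Round 4: F (all prey gone) → extinct.
Round 5: C (all prey gone), G (all prey gone) → extinct.
No further losses. Total secondary extinctions: 9.

9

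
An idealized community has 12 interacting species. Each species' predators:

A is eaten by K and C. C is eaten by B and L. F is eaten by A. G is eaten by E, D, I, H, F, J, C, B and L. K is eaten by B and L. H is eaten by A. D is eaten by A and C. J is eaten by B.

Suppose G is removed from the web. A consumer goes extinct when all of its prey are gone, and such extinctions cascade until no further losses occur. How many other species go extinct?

Remove G.
Round 1: E (all prey gone), H (all prey gone), I (all prey gone), J (all prey gone), F (all prey gone), D (all prey gone) → extinct.
Round 2: A (all prey gone) → extinct.
Round 3: K (all prey gone), C (all prey gone) → extinct.
Round 4: L (all prey gone), B (all prey gone) → extinct.
No further losses. Total secondary extinctions: 11.

11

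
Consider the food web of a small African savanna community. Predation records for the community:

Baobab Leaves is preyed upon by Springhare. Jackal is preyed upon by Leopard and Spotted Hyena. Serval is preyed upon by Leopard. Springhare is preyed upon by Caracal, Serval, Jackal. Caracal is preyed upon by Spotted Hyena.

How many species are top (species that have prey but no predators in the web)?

Top species (has prey, but nothing eats it): Leopard, Spotted Hyena.
Count: 2.

2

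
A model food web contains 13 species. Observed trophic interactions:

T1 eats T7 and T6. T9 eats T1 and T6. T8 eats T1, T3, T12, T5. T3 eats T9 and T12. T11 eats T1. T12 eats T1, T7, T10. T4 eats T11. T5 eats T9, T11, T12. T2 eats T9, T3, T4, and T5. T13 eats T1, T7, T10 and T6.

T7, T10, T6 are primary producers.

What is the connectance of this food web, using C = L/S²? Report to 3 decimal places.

The web has S = 13 species and L = 26 feeding links.
C = L / S² = 26 / 169 = 0.1538 ≈ 0.154.

C = 0.154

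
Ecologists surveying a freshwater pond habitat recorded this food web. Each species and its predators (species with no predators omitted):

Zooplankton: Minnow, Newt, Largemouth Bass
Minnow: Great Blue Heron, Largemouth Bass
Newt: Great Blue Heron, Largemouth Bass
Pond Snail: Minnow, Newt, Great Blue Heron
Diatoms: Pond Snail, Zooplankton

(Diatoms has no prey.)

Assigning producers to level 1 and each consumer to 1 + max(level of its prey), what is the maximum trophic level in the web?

Producers (level 1): Diatoms.
Diatoms → Pond Snail → Minnow → Largemouth Bass gives Largemouth Bass level 4.
No species has a prey at level 4, so no species reaches level 5.

4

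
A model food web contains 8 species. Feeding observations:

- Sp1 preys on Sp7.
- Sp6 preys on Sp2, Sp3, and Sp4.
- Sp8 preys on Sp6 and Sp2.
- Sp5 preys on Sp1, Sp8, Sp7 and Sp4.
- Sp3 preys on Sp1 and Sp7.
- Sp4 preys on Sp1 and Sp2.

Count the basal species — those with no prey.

Basal species (no prey listed): Sp7, Sp2.
Count: 2.

2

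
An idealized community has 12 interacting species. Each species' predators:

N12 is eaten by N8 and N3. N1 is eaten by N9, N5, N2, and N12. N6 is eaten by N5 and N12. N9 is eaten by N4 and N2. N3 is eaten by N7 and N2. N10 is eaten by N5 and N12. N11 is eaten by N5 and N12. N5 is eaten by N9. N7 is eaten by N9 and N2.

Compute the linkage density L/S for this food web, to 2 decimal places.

There are L = 19 links among S = 12 species.
L/S = 19/12 = 1.5833 ≈ 1.58.

L/S = 1.58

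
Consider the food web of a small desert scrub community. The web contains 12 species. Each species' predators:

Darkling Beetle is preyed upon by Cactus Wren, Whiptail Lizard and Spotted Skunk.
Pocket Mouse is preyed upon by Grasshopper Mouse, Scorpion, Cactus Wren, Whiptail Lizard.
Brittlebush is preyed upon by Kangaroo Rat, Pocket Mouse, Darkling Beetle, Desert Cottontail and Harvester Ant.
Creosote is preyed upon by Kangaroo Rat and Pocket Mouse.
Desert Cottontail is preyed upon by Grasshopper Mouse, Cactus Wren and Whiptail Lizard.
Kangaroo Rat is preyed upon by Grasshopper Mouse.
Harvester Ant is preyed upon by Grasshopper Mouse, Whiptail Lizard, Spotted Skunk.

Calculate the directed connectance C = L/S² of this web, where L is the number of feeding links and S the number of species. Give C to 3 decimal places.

C = 0.146

The web has S = 12 species and L = 21 feeding links.
C = L / S² = 21 / 144 = 0.1458 ≈ 0.146.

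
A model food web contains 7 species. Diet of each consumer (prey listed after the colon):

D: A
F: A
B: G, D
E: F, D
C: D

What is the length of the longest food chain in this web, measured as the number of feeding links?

2 links

One longest chain: A → D → C.
It has 3 species and 2 links.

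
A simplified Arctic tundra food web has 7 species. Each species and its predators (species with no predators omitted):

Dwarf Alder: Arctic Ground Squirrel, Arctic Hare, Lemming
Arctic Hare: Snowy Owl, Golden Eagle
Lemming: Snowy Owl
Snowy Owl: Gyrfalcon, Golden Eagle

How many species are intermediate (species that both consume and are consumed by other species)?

3

Intermediate species (has both prey and predators): Arctic Hare, Lemming, Snowy Owl.
Count: 3.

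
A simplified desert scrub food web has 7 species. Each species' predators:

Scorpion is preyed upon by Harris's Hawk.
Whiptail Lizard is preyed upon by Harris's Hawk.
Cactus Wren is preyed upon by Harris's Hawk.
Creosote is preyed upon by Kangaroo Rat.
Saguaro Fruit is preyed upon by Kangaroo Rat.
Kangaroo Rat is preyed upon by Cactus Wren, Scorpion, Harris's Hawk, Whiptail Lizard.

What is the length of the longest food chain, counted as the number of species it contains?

4 species

One longest chain: Saguaro Fruit → Kangaroo Rat → Cactus Wren → Harris's Hawk.
It has 4 species and 3 links.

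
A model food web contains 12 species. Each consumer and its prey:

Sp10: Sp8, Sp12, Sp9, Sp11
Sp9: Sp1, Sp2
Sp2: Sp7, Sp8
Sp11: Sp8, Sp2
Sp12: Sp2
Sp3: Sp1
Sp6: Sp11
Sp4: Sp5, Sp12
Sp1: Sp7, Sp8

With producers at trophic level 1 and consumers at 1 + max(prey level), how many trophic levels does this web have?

4

Producers (level 1): Sp7, Sp8, Sp5.
Sp7 → Sp2 → Sp11 → Sp10 gives Sp10 level 4.
No species has a prey at level 4, so no species reaches level 5.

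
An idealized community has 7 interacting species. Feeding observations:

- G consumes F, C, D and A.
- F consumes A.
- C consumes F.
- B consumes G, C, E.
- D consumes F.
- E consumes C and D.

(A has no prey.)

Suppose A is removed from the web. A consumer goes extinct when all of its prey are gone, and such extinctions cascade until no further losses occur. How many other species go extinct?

Remove A.
Round 1: F (all prey gone) → extinct.
Round 2: C (all prey gone), D (all prey gone) → extinct.
Round 3: G (all prey gone), E (all prey gone) → extinct.
Round 4: B (all prey gone) → extinct.
No further losses. Total secondary extinctions: 6.

6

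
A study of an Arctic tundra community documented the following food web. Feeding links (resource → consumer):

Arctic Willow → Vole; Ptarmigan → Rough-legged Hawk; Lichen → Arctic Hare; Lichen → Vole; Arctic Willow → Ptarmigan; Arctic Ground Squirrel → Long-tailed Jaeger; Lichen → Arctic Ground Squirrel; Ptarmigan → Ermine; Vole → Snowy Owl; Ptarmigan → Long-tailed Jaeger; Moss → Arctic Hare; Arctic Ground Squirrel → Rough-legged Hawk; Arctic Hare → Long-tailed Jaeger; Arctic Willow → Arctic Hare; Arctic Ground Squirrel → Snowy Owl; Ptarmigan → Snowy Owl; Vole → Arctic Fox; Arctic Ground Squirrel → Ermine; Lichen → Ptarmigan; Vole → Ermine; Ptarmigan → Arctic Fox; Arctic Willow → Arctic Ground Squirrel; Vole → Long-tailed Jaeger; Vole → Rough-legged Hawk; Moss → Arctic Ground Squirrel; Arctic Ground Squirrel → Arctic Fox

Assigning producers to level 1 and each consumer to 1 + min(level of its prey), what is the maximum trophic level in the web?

Producers (level 1): Lichen, Arctic Willow, Moss.
Following each consumer down to its lowest-level prey: Lichen → Arctic Ground Squirrel → Arctic Fox (levels 1 through 3).
All prey of Arctic Fox (Arctic Ground Squirrel 2, Vole 2, Ptarmigan 2) are at level 2 or above, so Arctic Fox is at level 1 + 2 = 3.
Every consumer has at least one prey at level 2 or below, so none exceeds level 3.

3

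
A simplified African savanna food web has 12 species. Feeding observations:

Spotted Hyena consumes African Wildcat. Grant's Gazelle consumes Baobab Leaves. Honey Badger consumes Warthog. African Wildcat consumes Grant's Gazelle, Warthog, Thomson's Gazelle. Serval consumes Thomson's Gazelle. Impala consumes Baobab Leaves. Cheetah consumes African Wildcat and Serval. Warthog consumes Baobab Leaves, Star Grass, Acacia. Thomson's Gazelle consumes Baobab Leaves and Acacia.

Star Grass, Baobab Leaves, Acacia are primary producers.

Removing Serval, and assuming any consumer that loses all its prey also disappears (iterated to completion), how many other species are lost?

0

Remove Serval.
Every predator of it retains at least one other prey: Cheetah still has African Wildcat.
No consumer loses all prey, so no secondary extinctions occur.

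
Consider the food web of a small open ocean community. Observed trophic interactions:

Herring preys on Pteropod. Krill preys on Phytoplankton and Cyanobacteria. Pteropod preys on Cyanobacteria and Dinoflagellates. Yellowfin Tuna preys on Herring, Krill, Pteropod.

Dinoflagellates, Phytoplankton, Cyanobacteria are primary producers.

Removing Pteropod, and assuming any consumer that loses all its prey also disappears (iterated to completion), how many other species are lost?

1

Remove Pteropod.
Round 1: Herring (all prey gone) → extinct.
No further losses. Total secondary extinctions: 1.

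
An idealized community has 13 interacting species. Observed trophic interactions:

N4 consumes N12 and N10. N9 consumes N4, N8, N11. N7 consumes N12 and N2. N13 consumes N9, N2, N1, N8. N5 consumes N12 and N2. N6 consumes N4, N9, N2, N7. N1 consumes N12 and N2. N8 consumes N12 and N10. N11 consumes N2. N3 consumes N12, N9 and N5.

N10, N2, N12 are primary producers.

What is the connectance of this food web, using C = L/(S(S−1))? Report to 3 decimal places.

The web has S = 13 species and L = 25 feeding links.
C = L / (S(S−1)) = 25 / 156 = 0.1603 ≈ 0.160.

C = 0.160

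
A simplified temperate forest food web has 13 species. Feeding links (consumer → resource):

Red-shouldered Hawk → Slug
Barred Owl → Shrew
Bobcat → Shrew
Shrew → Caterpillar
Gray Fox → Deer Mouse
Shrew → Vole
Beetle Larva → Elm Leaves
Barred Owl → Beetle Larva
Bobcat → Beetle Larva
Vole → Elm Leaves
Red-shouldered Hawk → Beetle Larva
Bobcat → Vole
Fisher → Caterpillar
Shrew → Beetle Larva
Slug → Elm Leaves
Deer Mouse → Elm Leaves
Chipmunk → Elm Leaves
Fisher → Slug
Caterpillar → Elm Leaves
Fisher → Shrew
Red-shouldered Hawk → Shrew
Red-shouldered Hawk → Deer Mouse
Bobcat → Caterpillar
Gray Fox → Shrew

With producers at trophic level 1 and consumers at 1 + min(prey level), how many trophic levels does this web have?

3

Producers (level 1): Elm Leaves.
Following each consumer down to its lowest-level prey: Elm Leaves → Vole → Shrew (levels 1 through 3).
All prey of Shrew (Vole 2, Beetle Larva 2, Caterpillar 2) are at level 2 or above, so Shrew is at level 1 + 2 = 3.
Every consumer has at least one prey at level 2 or below, so none exceeds level 3.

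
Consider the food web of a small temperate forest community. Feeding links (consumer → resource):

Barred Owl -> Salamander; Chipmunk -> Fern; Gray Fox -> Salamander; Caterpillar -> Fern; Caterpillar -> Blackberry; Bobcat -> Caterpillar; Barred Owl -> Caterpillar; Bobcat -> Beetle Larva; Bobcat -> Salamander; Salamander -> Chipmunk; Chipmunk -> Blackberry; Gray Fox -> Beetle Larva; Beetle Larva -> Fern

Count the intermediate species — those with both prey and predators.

Intermediate species (has both prey and predators): Beetle Larva, Chipmunk, Caterpillar, Salamander.
Count: 4.

4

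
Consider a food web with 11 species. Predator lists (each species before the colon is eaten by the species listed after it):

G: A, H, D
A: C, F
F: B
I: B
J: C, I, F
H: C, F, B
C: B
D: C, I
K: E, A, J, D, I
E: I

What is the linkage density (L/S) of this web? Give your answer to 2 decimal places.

There are L = 22 links among S = 11 species.
L/S = 22/11 = 2.0000 ≈ 2.00.

L/S = 2.00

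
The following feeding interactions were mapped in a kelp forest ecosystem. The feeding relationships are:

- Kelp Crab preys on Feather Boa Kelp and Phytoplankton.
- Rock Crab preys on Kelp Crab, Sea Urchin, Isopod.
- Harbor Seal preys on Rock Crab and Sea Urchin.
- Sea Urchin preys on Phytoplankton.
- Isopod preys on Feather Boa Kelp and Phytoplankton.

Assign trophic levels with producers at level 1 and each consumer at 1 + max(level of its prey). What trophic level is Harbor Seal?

Trophic level 4

Feather Boa Kelp is a producer → level 1.
Kelp Crab eats Feather Boa Kelp (level 1); other prey at levels: Phytoplankton 1 → level 2.
Rock Crab eats Kelp Crab (level 2); other prey at levels: Sea Urchin 2, Isopod 2 → level 3.
Harbor Seal eats Rock Crab (level 3); other prey at levels: Sea Urchin 2 → level 4.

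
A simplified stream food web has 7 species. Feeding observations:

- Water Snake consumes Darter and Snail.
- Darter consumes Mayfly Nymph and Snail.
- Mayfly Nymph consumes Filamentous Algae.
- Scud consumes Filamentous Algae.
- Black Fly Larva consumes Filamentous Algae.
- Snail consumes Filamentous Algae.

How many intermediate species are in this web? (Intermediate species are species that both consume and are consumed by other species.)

Intermediate species (has both prey and predators): Mayfly Nymph, Snail, Darter.
Count: 3.

3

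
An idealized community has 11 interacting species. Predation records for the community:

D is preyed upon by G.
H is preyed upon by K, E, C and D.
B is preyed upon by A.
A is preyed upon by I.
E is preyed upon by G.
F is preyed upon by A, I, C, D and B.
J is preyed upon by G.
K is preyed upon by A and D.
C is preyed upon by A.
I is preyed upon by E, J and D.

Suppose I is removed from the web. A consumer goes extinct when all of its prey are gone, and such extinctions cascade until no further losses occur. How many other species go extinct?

1

Remove I.
Round 1: J (all prey gone) → extinct.
No further losses. Total secondary extinctions: 1.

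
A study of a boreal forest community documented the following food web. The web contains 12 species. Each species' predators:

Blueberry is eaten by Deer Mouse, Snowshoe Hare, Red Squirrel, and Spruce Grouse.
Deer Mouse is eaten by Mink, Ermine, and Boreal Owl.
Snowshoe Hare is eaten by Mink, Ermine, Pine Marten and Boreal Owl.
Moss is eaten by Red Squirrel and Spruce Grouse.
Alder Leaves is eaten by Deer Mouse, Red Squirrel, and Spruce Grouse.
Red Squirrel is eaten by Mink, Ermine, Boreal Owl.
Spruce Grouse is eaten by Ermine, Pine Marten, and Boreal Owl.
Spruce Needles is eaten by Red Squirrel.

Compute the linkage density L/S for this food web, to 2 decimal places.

There are L = 23 links among S = 12 species.
L/S = 23/12 = 1.9167 ≈ 1.92.

L/S = 1.92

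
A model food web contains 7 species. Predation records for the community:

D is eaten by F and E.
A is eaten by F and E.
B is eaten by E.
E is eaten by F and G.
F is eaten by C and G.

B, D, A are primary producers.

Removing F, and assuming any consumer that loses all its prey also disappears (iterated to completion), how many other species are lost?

1

Remove F.
Round 1: C (all prey gone) → extinct.
No further losses. Total secondary extinctions: 1.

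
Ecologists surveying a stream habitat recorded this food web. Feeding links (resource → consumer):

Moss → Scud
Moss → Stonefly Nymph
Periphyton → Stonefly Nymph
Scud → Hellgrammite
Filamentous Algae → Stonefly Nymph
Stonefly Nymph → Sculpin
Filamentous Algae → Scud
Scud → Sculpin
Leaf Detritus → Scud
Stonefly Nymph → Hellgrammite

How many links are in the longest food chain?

2 links

One longest chain: Filamentous Algae → Scud → Hellgrammite.
It has 3 species and 2 links.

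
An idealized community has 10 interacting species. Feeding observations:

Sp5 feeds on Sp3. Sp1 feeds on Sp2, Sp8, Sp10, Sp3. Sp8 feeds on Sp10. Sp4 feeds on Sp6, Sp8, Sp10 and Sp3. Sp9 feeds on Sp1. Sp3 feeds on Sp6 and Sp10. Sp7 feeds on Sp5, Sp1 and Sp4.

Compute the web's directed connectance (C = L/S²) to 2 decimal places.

C = 0.16

The web has S = 10 species and L = 16 feeding links.
C = L / S² = 16 / 100 = 0.1600 ≈ 0.16.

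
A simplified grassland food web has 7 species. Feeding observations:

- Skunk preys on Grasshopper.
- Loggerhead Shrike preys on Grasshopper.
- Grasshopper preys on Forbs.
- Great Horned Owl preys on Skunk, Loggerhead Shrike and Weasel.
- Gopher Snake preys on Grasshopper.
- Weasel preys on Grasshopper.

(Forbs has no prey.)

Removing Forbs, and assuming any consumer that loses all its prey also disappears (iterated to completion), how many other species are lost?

6

Remove Forbs.
Round 1: Grasshopper (all prey gone) → extinct.
Round 2: Skunk (all prey gone), Gopher Snake (all prey gone), Loggerhead Shrike (all prey gone), Weasel (all prey gone) → extinct.
Round 3: Great Horned Owl (all prey gone) → extinct.
No further losses. Total secondary extinctions: 6.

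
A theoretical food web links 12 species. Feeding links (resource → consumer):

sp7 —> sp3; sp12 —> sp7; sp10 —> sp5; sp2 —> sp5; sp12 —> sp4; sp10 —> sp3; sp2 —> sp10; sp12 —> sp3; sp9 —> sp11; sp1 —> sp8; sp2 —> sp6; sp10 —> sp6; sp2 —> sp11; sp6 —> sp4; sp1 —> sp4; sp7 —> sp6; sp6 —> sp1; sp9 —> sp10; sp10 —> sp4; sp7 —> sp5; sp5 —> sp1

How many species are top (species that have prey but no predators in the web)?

4

Top species (has prey, but nothing eats it): sp11, sp3, sp4, sp8.
Count: 4.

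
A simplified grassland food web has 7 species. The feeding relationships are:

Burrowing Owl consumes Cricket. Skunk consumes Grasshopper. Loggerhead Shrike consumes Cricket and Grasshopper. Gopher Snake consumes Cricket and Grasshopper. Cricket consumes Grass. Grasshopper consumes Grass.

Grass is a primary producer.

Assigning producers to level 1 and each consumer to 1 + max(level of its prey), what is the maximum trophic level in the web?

Producers (level 1): Grass.
Grass → Cricket → Loggerhead Shrike gives Loggerhead Shrike level 3.
No species has a prey at level 3, so no species reaches level 4.

3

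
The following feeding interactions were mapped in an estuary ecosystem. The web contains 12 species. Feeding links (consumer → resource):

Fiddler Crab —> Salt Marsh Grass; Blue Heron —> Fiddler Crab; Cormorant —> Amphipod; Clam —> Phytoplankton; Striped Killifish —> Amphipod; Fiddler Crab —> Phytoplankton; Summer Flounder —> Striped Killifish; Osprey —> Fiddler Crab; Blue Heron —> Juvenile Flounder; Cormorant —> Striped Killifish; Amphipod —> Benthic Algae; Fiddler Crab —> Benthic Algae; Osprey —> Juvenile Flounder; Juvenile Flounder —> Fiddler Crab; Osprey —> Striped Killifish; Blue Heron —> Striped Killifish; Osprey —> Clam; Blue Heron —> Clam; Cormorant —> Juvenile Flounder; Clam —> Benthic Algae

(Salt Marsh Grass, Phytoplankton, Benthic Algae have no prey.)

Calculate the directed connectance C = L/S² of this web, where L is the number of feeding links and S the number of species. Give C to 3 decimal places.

The web has S = 12 species and L = 20 feeding links.
C = L / S² = 20 / 144 = 0.1389 ≈ 0.139.

C = 0.139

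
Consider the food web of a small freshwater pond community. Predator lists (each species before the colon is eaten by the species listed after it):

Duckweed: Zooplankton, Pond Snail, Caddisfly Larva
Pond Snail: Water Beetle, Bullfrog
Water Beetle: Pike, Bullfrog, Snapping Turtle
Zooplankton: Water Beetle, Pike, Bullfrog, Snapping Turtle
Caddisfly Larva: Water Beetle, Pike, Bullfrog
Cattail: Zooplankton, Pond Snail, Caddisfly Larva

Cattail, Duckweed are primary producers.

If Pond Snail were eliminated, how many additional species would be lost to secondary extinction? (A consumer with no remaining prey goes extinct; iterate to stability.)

Remove Pond Snail.
Every predator of it retains at least one other prey: Water Beetle still has Zooplankton, Caddisfly Larva; Bullfrog still has Zooplankton, Caddisfly Larva, Water Beetle.
No consumer loses all prey, so no secondary extinctions occur.

0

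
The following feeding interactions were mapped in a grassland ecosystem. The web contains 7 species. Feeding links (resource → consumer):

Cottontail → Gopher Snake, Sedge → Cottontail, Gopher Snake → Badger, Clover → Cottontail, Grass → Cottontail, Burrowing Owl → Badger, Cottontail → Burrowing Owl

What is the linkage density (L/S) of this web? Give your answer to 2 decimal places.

L/S = 1.00

There are L = 7 links among S = 7 species.
L/S = 7/7 = 1.0000 ≈ 1.00.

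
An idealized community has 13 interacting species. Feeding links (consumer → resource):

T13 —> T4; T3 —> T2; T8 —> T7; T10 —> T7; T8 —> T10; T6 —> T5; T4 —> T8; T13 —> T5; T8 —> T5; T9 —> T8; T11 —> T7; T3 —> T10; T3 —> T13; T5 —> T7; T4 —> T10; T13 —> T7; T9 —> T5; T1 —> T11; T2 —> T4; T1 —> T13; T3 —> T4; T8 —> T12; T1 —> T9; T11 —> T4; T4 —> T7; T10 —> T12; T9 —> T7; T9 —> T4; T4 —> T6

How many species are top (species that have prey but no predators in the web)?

2

Top species (has prey, but nothing eats it): T3, T1.
Count: 2.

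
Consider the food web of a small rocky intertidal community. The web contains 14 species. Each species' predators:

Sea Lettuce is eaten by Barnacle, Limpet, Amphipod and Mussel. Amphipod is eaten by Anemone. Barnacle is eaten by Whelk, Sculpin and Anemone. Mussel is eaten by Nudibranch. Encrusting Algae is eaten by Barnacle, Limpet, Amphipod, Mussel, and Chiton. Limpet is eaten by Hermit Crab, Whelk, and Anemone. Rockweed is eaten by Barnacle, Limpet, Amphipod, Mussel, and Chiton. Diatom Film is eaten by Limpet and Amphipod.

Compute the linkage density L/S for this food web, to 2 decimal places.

There are L = 24 links among S = 14 species.
L/S = 24/14 = 1.7143 ≈ 1.71.

L/S = 1.71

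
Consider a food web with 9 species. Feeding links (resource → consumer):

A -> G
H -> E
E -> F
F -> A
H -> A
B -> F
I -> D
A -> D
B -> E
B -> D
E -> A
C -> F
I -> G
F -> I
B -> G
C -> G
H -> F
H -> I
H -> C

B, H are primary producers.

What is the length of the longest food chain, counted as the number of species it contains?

One longest chain: B → E → F → I → G.
It has 5 species and 4 links.

5 species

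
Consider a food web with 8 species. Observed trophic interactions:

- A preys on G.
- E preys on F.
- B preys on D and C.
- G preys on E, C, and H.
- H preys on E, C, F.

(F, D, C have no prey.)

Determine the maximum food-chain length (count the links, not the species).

4 links

One longest chain: F → E → H → G → A.
It has 5 species and 4 links.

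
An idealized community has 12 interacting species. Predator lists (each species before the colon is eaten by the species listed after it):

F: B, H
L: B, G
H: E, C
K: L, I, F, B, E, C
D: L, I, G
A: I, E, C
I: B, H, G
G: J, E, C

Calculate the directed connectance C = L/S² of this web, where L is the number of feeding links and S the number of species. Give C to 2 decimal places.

C = 0.17

The web has S = 12 species and L = 24 feeding links.
C = L / S² = 24 / 144 = 0.1667 ≈ 0.17.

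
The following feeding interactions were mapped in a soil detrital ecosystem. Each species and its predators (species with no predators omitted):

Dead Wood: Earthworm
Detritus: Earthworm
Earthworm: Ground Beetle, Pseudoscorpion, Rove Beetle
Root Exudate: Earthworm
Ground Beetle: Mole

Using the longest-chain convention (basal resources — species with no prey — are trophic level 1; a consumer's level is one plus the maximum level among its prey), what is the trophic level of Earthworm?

Root Exudate has no prey (basal) → level 1.
Earthworm eats Root Exudate (level 1); other prey at levels: Dead Wood 1, Detritus 1 → level 2.

Trophic level 2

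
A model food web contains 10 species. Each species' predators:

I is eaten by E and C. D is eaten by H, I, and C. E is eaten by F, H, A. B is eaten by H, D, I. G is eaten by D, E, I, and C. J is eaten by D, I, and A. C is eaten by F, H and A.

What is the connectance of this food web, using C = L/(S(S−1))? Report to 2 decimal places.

The web has S = 10 species and L = 21 feeding links.
C = L / (S(S−1)) = 21 / 90 = 0.2333 ≈ 0.23.

C = 0.23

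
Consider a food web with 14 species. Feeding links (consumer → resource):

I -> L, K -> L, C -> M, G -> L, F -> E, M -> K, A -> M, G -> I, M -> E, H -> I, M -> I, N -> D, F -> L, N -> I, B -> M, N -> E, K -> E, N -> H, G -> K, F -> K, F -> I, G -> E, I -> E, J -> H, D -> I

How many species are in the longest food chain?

4 species

One longest chain: L → K → M → A.
It has 4 species and 3 links.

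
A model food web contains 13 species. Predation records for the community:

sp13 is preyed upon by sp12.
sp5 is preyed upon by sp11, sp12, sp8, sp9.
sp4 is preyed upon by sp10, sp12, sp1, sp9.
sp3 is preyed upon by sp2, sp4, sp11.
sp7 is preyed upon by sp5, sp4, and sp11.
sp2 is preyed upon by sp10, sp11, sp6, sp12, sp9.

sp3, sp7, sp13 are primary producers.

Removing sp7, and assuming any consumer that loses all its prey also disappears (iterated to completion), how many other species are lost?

2

Remove sp7.
Round 1: sp5 (all prey gone) → extinct.
Round 2: sp8 (all prey gone) → extinct.
No further losses. Total secondary extinctions: 2.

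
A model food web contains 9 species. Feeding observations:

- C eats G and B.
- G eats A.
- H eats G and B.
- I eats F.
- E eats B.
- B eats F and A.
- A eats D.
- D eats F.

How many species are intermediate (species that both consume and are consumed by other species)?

Intermediate species (has both prey and predators): D, A, B, G.
Count: 4.

4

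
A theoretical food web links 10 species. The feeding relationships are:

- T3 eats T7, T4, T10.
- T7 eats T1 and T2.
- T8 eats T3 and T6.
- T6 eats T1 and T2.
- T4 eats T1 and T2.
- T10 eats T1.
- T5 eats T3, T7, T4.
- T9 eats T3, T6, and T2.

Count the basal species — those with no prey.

Basal species (no prey listed): T1, T2.
Count: 2.

2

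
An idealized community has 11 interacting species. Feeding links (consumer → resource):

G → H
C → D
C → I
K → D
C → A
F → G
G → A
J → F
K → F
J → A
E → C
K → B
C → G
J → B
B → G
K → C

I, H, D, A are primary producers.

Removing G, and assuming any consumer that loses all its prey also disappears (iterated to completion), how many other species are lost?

Remove G.
Round 1: B (all prey gone), F (all prey gone) → extinct.
No further losses. Total secondary extinctions: 2.

2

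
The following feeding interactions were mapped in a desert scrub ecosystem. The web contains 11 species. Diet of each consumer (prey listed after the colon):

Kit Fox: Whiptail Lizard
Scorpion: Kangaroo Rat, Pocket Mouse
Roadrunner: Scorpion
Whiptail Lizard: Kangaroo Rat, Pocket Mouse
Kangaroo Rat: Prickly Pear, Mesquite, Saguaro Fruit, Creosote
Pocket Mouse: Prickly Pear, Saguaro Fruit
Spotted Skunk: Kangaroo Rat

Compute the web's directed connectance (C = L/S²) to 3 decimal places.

C = 0.107

The web has S = 11 species and L = 13 feeding links.
C = L / S² = 13 / 121 = 0.1074 ≈ 0.107.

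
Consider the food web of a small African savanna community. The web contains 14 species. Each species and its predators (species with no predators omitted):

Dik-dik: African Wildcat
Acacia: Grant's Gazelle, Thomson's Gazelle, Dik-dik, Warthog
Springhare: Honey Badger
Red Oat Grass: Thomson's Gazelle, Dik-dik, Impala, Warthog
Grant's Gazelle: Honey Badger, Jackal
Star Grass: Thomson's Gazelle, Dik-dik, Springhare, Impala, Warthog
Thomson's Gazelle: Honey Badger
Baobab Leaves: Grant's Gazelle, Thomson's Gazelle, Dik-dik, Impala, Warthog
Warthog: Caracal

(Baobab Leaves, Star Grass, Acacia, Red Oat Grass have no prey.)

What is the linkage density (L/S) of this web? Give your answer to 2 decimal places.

There are L = 24 links among S = 14 species.
L/S = 24/14 = 1.7143 ≈ 1.71.

L/S = 1.71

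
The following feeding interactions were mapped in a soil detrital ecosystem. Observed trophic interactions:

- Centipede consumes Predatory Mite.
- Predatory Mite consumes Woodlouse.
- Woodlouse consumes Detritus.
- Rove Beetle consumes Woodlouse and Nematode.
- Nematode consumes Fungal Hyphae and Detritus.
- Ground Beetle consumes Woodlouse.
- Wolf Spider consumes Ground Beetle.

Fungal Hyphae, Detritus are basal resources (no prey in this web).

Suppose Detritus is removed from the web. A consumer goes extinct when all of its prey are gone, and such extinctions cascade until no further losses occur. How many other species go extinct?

5

Remove Detritus.
Round 1: Woodlouse (all prey gone) → extinct.
Round 2: Ground Beetle (all prey gone), Predatory Mite (all prey gone) → extinct.
Round 3: Centipede (all prey gone), Wolf Spider (all prey gone) → extinct.
No further losses. Total secondary extinctions: 5.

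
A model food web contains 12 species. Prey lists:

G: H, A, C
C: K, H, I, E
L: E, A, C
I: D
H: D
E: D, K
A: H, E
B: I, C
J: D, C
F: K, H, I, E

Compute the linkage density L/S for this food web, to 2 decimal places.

There are L = 24 links among S = 12 species.
L/S = 24/12 = 2.0000 ≈ 2.00.

L/S = 2.00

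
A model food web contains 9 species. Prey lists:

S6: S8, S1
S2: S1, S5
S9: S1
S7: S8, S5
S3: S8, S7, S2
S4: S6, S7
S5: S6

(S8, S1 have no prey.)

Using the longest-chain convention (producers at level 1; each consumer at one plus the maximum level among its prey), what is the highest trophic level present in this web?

5

Producers (level 1): S8, S1.
S8 → S6 → S5 → S7 → S3 gives S3 level 5.
No species has a prey at level 5, so no species reaches level 6.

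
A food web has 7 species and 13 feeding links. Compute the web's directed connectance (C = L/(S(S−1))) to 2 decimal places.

The web has S = 7 species and L = 13 feeding links.
C = L / (S(S−1)) = 13 / 42 = 0.3095 ≈ 0.31.

C = 0.31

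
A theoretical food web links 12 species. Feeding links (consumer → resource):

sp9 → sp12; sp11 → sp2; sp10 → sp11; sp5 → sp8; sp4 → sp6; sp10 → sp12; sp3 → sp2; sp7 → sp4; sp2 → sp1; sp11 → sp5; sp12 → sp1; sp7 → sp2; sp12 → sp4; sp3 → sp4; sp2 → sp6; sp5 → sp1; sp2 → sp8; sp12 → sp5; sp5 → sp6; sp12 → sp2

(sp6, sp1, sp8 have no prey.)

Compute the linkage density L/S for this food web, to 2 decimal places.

There are L = 20 links among S = 12 species.
L/S = 20/12 = 1.6667 ≈ 1.67.

L/S = 1.67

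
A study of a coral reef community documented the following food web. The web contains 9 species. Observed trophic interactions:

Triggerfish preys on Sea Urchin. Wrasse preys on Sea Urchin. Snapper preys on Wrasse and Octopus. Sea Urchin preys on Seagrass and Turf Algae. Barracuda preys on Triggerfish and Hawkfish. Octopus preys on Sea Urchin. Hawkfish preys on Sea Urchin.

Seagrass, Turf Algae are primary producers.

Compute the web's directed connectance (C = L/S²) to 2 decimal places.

The web has S = 9 species and L = 10 feeding links.
C = L / S² = 10 / 81 = 0.1235 ≈ 0.12.

C = 0.12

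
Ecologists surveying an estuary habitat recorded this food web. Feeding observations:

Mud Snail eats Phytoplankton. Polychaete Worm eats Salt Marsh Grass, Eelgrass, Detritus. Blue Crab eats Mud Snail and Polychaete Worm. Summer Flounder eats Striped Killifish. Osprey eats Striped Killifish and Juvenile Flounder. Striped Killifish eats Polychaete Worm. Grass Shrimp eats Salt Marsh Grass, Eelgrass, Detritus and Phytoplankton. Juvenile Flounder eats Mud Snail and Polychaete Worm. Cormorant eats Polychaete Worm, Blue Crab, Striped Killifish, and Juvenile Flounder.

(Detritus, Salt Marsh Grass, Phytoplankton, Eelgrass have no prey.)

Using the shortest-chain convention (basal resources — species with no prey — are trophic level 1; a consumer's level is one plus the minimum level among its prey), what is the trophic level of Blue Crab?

Trophic level 3

Phytoplankton has no prey (basal) → level 1.
Mud Snail eats Phytoplankton → level 2.
Blue Crab eats Mud Snail → level 3.
No prey of Blue Crab is below level 2, so 3 is the minimum.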